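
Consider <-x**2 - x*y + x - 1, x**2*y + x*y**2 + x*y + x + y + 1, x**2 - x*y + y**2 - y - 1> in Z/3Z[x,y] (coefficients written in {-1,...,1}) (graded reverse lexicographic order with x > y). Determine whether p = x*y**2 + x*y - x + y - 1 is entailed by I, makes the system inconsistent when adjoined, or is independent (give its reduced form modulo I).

First compute the reduced Gröbner basis of I by Buchberger's algorithm.
f_1 = -x**2 - x*y + x - 1, LT = x**2.
f_2 = x**2*y + x*y**2 + x*y + x + y + 1, LT = x**2*y.
f_3 = x**2 - x*y + y**2 - y - 1, LT = x**2.

S(f_1,f_2): lcm = x**2*y. S = x*y - x - 1.
  leading term x*y: no divisor's leading term divides it; move x*y to the remainder.
  leading term x: no divisor's leading term divides it; move -x to the remainder.
  leading term 1: no divisor's leading term divides it; move -1 to the remainder.
  remainder x*y - x - 1 ≠ 0; add h_4 = x*y - x - 1 to the basis.

S(f_1,f_3): lcm = x**2. S = -x*y - y**2 - x + y - 1.
  leading term x*y: subtract (-1)·h_4 from -x*y - y**2 - x + y - 1 → -y**2 + x + y + 1
  leading term y**2: no divisor's leading term divides it; move -y**2 to the remainder.
  leading term x: no divisor's leading term divides it; move x to the remainder.
  leading term y: no divisor's leading term divides it; move y to the remainder.
  leading term 1: no divisor's leading term divides it; move 1 to the remainder.
  remainder -y**2 + x + y + 1 ≠ 0; add h_5 = -y**2 + x + y + 1 to the basis.

S(f_1,h_4): lcm = x**2*y. S = x*y**2 + x**2 - x*y + x + y.
  leading term x*y**2: subtract (y)·h_4 from x*y**2 + x**2 - x*y + x + y → x**2 + x - y
  leading term x**2: subtract (-1)·f_1 from x**2 + x - y → -x*y - x - y - 1
  leading term x*y: subtract (-1)·h_4 from -x*y - x - y - 1 → x - y + 1
  leading term x: no divisor's leading term divides it; move x to the remainder.
  leading term y: no divisor's leading term divides it; move -y to the remainder.
  leading term 1: no divisor's leading term divides it; move 1 to the remainder.
  remainder x - y + 1 ≠ 0; add h_6 = x - y + 1 to the basis.

The other S-polynomials (S(f_2,f_3), S(f_2,h_4), S(f_3,h_4), S(f_1,h_5), S(f_2,h_5), S(f_3,h_5), S(h_4,h_5), S(f_1,h_6), S(f_2,h_6), S(f_3,h_6), S(h_4,h_6), S(h_5,h_6)) all reduce to 0 modulo the current basis, so we have a Gröbner basis.
Inter-reduce: drop elements whose leading term is divisible by another's, tail-reduce, and make monic.
Reduced Gröbner basis: {y**2 + y, x - y + 1}.
Label its elements g_1 = y**2 + y, g_2 = x - y + 1.

Reduce p = x*y**2 + x*y - x + y - 1 modulo G:
  leading term x*y**2: subtract (x)·g_1 from x*y**2 + x*y - x + y - 1 → -x + y - 1
  leading term x: subtract (-1)·g_2 from -x + y - 1 → 0
  normal form = 0.
Since the normal form is 0, p ∈ I.

x*y**2 + x*y - x + y - 1 lies in I (it reduces to 0).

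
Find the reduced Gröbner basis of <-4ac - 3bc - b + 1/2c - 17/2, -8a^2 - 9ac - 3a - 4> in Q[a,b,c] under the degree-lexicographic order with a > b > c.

G = {b^2c - 3/2bc^2 - 4/9ab + 1/3b^2 - 4/3bc + 1/4c^2 - 34/9a + 47/18b - 13/4c - 17/9, a^2 - 27/32bc + 3/8a - 9/32b + 9/64c - 121/64, ac + 3/4bc + 1/4b - 1/8c + 17/8}

Buchberger's algorithm terminates because the ascending chain of leading-term ideals stabilizes.

f_1 = -4ac - 3bc - b + 1/2c - 17/2, LT = ac.
f_2 = -8a^2 - 9ac - 3a - 4, LT = a^2.

S(f_1,f_2): lcm = a^2c. S = 3/4abc - 9/8ac^2 + 1/4ab - 1/2ac + 17/8a - 1/2c.
  leading term abc: subtract (-3/16b)·f_1 from 3/4abc - 9/8ac^2 + 1/4ab - 1/2ac + 17/8a - 1/2c → -9/8ac^2 - 9/16b^2c + 1/4ab - 1/2ac - 3/16b^2 + 3/32bc + 17/8a - 51/32b - 1/2c
  leading term ac^2: subtract (9/32c)·f_1 from -9/8ac^2 - 9/16b^2c + 1/4ab - 1/2ac - 3/16b^2 + 3/32bc + 17/8a - 51/32b - 1/2c → -9/16b^2c + 27/32bc^2 + 1/4ab - 1/2ac - 3/16b^2 + 3/8bc - 9/64c^2 + 17/8a - 51/32b + 121/64c
  leading term b^2c: no divisor's leading term divides it; move -9/16b^2c to the remainder.
  leading term bc^2: no divisor's leading term divides it; move 27/32bc^2 to the remainder.
  leading term ab: no divisor's leading term divides it; move 1/4ab to the remainder.
  leading term ac: subtract (1/8)·f_1 from -1/2ac - 3/16b^2 + 3/8bc - 9/64c^2 + 17/8a - 51/32b + 121/64c → -3/16b^2 + 3/4bc - 9/64c^2 + 17/8a - 47/32b + 117/64c + 17/16
  leading term b^2: no divisor's leading term divides it; move -3/16b^2 to the remainder.
  leading term bc: no divisor's leading term divides it; move 3/4bc to the remainder.
  leading term c^2: no divisor's leading term divides it; move -9/64c^2 to the remainder.
  leading term a: no divisor's leading term divides it; move 17/8a to the remainder.
  leading term b: no divisor's leading term divides it; move -47/32b to the remainder.
  leading term c: no divisor's leading term divides it; move 117/64c to the remainder.
  leading term 1: no divisor's leading term divides it; move 17/16 to the remainder.
  remainder -9/16b^2c + 27/32bc^2 + 1/4ab - 3/16b^2 + 3/4bc - 9/64c^2 + 17/8a - 47/32b + 117/64c + 17/16 ≠ 0; add g_3 = -9/16b^2c + 27/32bc^2 + 1/4ab - 3/16b^2 + 3/4bc - 9/64c^2 + 17/8a - 47/32b + 117/64c + 17/16 to the basis.

S(f_1,g_3): lcm = ab^2c. S = 3/2abc^2 + 3/4b^3c + 4/9a^2b - 1/3ab^2 + 4/3abc - 1/4ac^2 + 1/4b^3 - 1/8b^2c + 34/9a^2 - 47/18ab + 13/4ac + 17/8b^2 + 17/9a.
  leading term abc^2: subtract (-3/8bc)·f_1 from 3/2abc^2 + 3/4b^3c + 4/9a^2b - 1/3ab^2 + 4/3abc - 1/4ac^2 + 1/4b^3 - 1/8b^2c + 34/9a^2 - 47/18ab + 13/4ac + 17/8b^2 + 17/9a → 3/4b^3c - 9/8b^2c^2 + 4/9a^2b - 1/3ab^2 + 4/3abc - 1/4ac^2 + 1/4b^3 - 1/2b^2c + 3/16bc^2 + 34/9a^2 - 47/18ab + 13/4ac + 17/8b^2 - 51/16bc + 17/9a
  leading term b^3c: subtract (-4/3b)·g_3 from 3/4b^3c - 9/8b^2c^2 + 4/9a^2b - 1/3ab^2 + 4/3abc - 1/4ac^2 + 1/4b^3 - 1/2b^2c + 3/16bc^2 + 34/9a^2 - 47/18ab + 13/4ac + 17/8b^2 - 51/16bc + 17/9a → 4/9a^2b + 4/3abc - 1/4ac^2 + 1/2b^2c + 34/9a^2 + 2/9ab + 13/4ac + 1/6b^2 - 3/4bc + 17/9a + 17/12b
  leading term a^2b: subtract (-1/18b)·f_2 from 4/9a^2b + 4/3abc - 1/4ac^2 + 1/2b^2c + 34/9a^2 + 2/9ab + 13/4ac + 1/6b^2 - 3/4bc + 17/9a + 17/12b → 5/6abc - 1/4ac^2 + 1/2b^2c + 34/9a^2 + 1/18ab + 13/4ac + 1/6b^2 - 3/4bc + 17/9a + 43/36b
  leading term abc: subtract (-5/24b)·f_1 from 5/6abc - 1/4ac^2 + 1/2b^2c + 34/9a^2 + 1/18ab + 13/4ac + 1/6b^2 - 3/4bc + 17/9a + 43/36b → -1/4ac^2 - 1/8b^2c + 34/9a^2 + 1/18ab + 13/4ac - 1/24b^2 - 31/48bc + 17/9a - 83/144b
  leading term ac^2: subtract (1/16c)·f_1 from -1/4ac^2 - 1/8b^2c + 34/9a^2 + 1/18ab + 13/4ac - 1/24b^2 - 31/48bc + 17/9a - 83/144b → -1/8b^2c + 3/16bc^2 + 34/9a^2 + 1/18ab + 13/4ac - 1/24b^2 - 7/12bc - 1/32c^2 + 17/9a - 83/144b + 17/32c
  leading term b^2c: subtract (2/9)·g_3 from -1/8b^2c + 3/16bc^2 + 34/9a^2 + 1/18ab + 13/4ac - 1/24b^2 - 7/12bc - 1/32c^2 + 17/9a - 83/144b + 17/32c → 34/9a^2 + 13/4ac - 3/4bc + 17/12a - 1/4b + 1/8c - 17/72
  leading term a^2: subtract (-17/36)·f_2 from 34/9a^2 + 13/4ac - 3/4bc + 17/12a - 1/4b + 1/8c - 17/72 → -ac - 3/4bc - 1/4b + 1/8c - 17/8
  leading term ac: subtract (1/4)·f_1 from -ac - 3/4bc - 1/4b + 1/8c - 17/8 → 0
  remainder 0.

S(f_2,g_3): leading monomials are coprime, so the S-polynomial reduces to 0 (Buchberger's first criterion).
Every S-polynomial of the final basis reduces to 0, so we have a Gröbner basis.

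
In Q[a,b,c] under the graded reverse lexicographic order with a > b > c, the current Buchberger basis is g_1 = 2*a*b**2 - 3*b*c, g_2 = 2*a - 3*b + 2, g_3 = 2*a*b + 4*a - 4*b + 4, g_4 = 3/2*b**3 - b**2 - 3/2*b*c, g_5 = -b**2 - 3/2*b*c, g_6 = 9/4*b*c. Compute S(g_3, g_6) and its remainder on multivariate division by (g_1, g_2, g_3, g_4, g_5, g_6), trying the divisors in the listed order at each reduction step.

lcm(LM(g_3), LM(g_6)) = a*b*c.
S = (lcm/LT(g_3))·g_3 − (lcm/LT(g_6))·g_6 = 2*a*c - 2*b*c + 2*c.
Reduce S modulo (g_1, g_2, g_3, g_4, g_5, g_6) in that order:
  leading term a*c: subtract (c)·g_2 from 2*a*c - 2*b*c + 2*c → b*c
  leading term b*c: subtract (4/9)·g_6 from b*c → 0
The remainder is 0, so this S-polynomial contributes no new basis element.
This is the inner loop of Buchberger's algorithm — each nonzero remainder becomes a new basis element.

S(g_3, g_6) = 2*a*c - 2*b*c + 2*c; remainder on division = 0.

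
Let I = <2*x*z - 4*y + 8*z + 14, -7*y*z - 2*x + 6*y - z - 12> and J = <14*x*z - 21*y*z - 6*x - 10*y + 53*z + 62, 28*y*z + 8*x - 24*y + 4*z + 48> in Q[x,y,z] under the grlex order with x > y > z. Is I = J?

Equality of ideals is decidable: compute both reduced Gröbner bases (unique for the ordering) and check whether they agree.
Buchberger on the first generating set:
f_1 = 2*x*z - 4*y + 8*z + 14, LT = x*z.
f_2 = -7*y*z - 2*x + 6*y - z - 12, LT = y*z.

S(f_1,f_2): lcm = x*y*z. S = -2/7*x**2 + 6/7*x*y - 1/7*x*z - 2*y**2 + 4*y*z - 12/7*x + 7*y.
  reduce S modulo (f_1, f_2):
  remainder -2/7*x**2 + 6/7*x*y - 2*y**2 - 20/7*x + 71/7*y - 41/7 ≠ 0; add g_3 = -2/7*x**2 + 6/7*x*y - 2*y**2 - 20/7*x + 71/7*y - 41/7 to the basis.

The other S-polynomials (S(f_1,g_3), S(f_2,g_3)) all reduce to 0 modulo the current basis, so we have a Gröbner basis.
Inter-reduce: drop elements whose leading term is divisible by another's, tail-reduce, and make monic.
Reduced Gröbner basis: {x**2 - 3*x*y + 7*y**2 + 10*x - 71/2*y + 41/2, x*z - 2*y + 4*z + 7, y*z + 2/7*x - 6/7*y + 1/7*z + 12/7}.

Buchberger on the second generating set:
h_1 = 14*x*z - 21*y*z - 6*x - 10*y + 53*z + 62, LT = x*z.
h_2 = 28*y*z + 8*x - 24*y + 4*z + 48, LT = y*z.

S(h_1,h_2): lcm = x*y*z. S = -3/2*y**2*z - 2/7*x**2 + 3/7*x*y - 1/7*x*z - 5/7*y**2 + 53/14*y*z - 12/7*x + 31/7*y.
  reduce S modulo (h_1, h_2):
  remainder -2/7*x**2 + 6/7*x*y - 2*y**2 - 20/7*x + 71/7*y - 41/7 ≠ 0; add k_3 = -2/7*x**2 + 6/7*x*y - 2*y**2 - 20/7*x + 71/7*y - 41/7 to the basis.

The other S-polynomials (S(h_1,k_3), S(h_2,k_3)) all reduce to 0 modulo the current basis, so we have a Gröbner basis.
Inter-reduce: drop elements whose leading term is divisible by another's, tail-reduce, and make monic.
Reduced Gröbner basis: {x**2 - 3*x*y + 7*y**2 + 10*x - 71/2*y + 41/2, x*z - 2*y + 4*z + 7, y*z + 2/7*x - 6/7*y + 1/7*z + 12/7}.

These coincide, so the ideals are equal.

Yes, the ideals are equal.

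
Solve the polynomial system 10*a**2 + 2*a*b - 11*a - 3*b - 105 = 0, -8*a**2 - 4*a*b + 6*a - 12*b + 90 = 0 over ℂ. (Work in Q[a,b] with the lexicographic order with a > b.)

Compute a lex Gröbner basis by Buchberger's algorithm.
f_1 = 10*a**2 + 2*a*b - 11*a - 3*b - 105, LT = a**2.
f_2 = -8*a**2 - 4*a*b + 6*a - 12*b + 90, LT = a**2.

S(f_1,f_2): lcm = a**2. S = -3/10*a*b - 7/20*a - 9/5*b + 3/4.
  leading term a*b: no divisor's leading term divides it; move -3/10*a*b to the remainder.
  leading term a: no divisor's leading term divides it; move -7/20*a to the remainder.
  leading term b: no divisor's leading term divides it; move -9/5*b to the remainder.
  leading term 1: no divisor's leading term divides it; move 3/4 to the remainder.
  remainder -3/10*a*b - 7/20*a - 9/5*b + 3/4 ≠ 0; add h_3 = -3/10*a*b - 7/20*a - 9/5*b + 3/4 to the basis.

S(f_1,h_3): lcm = a**2*b. S = -7/6*a**2 + 1/5*a*b**2 - 71/10*a*b + 5/2*a - 3/10*b**2 - 21/2*b.
  leading term a**2: subtract (-7/60)·f_1 from -7/6*a**2 + 1/5*a*b**2 - 71/10*a*b + 5/2*a - 3/10*b**2 - 21/2*b → 1/5*a*b**2 - 103/15*a*b + 73/60*a - 3/10*b**2 - 217/20*b - 49/4
  leading term a*b**2: subtract (-2/3*b)·h_3 from 1/5*a*b**2 - 103/15*a*b + 73/60*a - 3/10*b**2 - 217/20*b - 49/4 → -71/10*a*b + 73/60*a - 3/2*b**2 - 207/20*b - 49/4
  leading term a*b: subtract (71/3)·h_3 from -71/10*a*b + 73/60*a - 3/2*b**2 - 207/20*b - 49/4 → 19/2*a - 3/2*b**2 + 129/4*b - 30
  leading term a: no divisor's leading term divides it; move 19/2*a to the remainder.
  leading term b**2: no divisor's leading term divides it; move -3/2*b**2 to the remainder.
  leading term b: no divisor's leading term divides it; move 129/4*b to the remainder.
  leading term 1: no divisor's leading term divides it; move -30 to the remainder.
  remainder 19/2*a - 3/2*b**2 + 129/4*b - 30 ≠ 0; add h_4 = 19/2*a - 3/2*b**2 + 129/4*b - 30 to the basis.

S(f_2,h_3): lcm = a**2*b. S = -7/6*a**2 + 1/2*a*b**2 - 27/4*a*b + 5/2*a + 3/2*b**2 - 45/4*b.
  leading term a**2: subtract (-7/60)·f_1 from -7/6*a**2 + 1/2*a*b**2 - 27/4*a*b + 5/2*a + 3/2*b**2 - 45/4*b → 1/2*a*b**2 - 391/60*a*b + 73/60*a + 3/2*b**2 - 58/5*b - 49/4
  leading term a*b**2: subtract (-5/3*b)·h_3 from 1/2*a*b**2 - 391/60*a*b + 73/60*a + 3/2*b**2 - 58/5*b - 49/4 → -71/10*a*b + 73/60*a - 3/2*b**2 - 207/20*b - 49/4
  leading term a*b: subtract (71/3)·h_3 from -71/10*a*b + 73/60*a - 3/2*b**2 - 207/20*b - 49/4 → 19/2*a - 3/2*b**2 + 129/4*b - 30
  leading term a: subtract (1)·h_4 from 19/2*a - 3/2*b**2 + 129/4*b - 30 → 0
  remainder 0.

S(f_1,h_4): lcm = a**2. S = 3/19*a*b**2 - 607/190*a*b + 391/190*a - 3/10*b - 21/2.
  leading term a*b**2: subtract (-10/19*b)·h_3 from 3/19*a*b**2 - 607/190*a*b + 391/190*a - 3/10*b - 21/2 → -321/95*a*b + 391/190*a - 18/19*b**2 + 9/95*b - 21/2
  leading term a*b: subtract (214/19)·h_3 from -321/95*a*b + 391/190*a - 18/19*b**2 + 9/95*b - 21/2 → 6*a - 18/19*b**2 + 387/19*b - 360/19
  leading term a: subtract (12/19)·h_4 from 6*a - 18/19*b**2 + 387/19*b - 360/19 → 0
  remainder 0.

S(f_2,h_4): lcm = a**2. S = 3/19*a*b**2 - 55/19*a*b + 183/76*a + 3/2*b - 45/4.
  leading term a*b**2: subtract (-10/19*b)·h_3 from 3/19*a*b**2 - 55/19*a*b + 183/76*a + 3/2*b - 45/4 → -117/38*a*b + 183/76*a - 18/19*b**2 + 36/19*b - 45/4
  leading term a*b: subtract (195/19)·h_3 from -117/38*a*b + 183/76*a - 18/19*b**2 + 36/19*b - 45/4 → 6*a - 18/19*b**2 + 387/19*b - 360/19
  leading term a: subtract (12/19)·h_4 from 6*a - 18/19*b**2 + 387/19*b - 360/19 → 0
  remainder 0.

S(h_3,h_4): lcm = a*b. S = 7/6*a + 3/19*b**3 - 129/38*b**2 + 174/19*b - 5/2.
  leading term a: subtract (7/57)·h_4 from 7/6*a + 3/19*b**3 - 129/38*b**2 + 174/19*b - 5/2 → 3/19*b**3 - 61/19*b**2 + 395/76*b + 45/38
  leading term b**3: no divisor's leading term divides it; move 3/19*b**3 to the remainder.
  leading term b**2: no divisor's leading term divides it; move -61/19*b**2 to the remainder.
  leading term b: no divisor's leading term divides it; move 395/76*b to the remainder.
  leading term 1: no divisor's leading term divides it; move 45/38 to the remainder.
  remainder 3/19*b**3 - 61/19*b**2 + 395/76*b + 45/38 ≠ 0; add h_5 = 3/19*b**3 - 61/19*b**2 + 395/76*b + 45/38 to the basis.

S(f_1,h_5): leading monomials are coprime, so the S-polynomial reduces to 0 (Buchberger's first criterion).
S(f_2,h_5): leading monomials are coprime, so the S-polynomial reduces to 0 (Buchberger's first criterion).
S(h_3,h_5): lcm = a*b**3. S = 43/2*a*b**2 - 395/12*a*b - 15/2*a + 6*b**3 - 5/2*b**2.
  leading term a*b**2: subtract (-215/3*b)·h_3 from 43/2*a*b**2 - 395/12*a*b - 15/2*a + 6*b**3 - 5/2*b**2 → -58*a*b - 15/2*a + 6*b**3 - 263/2*b**2 + 215/4*b
  leading term a*b: subtract (580/3)·h_3 from -58*a*b - 15/2*a + 6*b**3 - 263/2*b**2 + 215/4*b → 361/6*a + 6*b**3 - 263/2*b**2 + 1607/4*b - 145
  leading term a: subtract (19/3)·h_4 from 361/6*a + 6*b**3 - 263/2*b**2 + 1607/4*b - 145 → 6*b**3 - 122*b**2 + 395/2*b + 45
  leading term b**3: subtract (38)·h_5 from 6*b**3 - 122*b**2 + 395/2*b + 45 → 0
  remainder 0.

S(h_4,h_5): leading monomials are coprime, so the S-polynomial reduces to 0 (Buchberger's first criterion).
Every S-polynomial of the final basis reduces to 0, so we have a Gröbner basis.
Inter-reduce: drop elements whose leading term is divisible by another's, tail-reduce, and make monic.
Reduced Gröbner basis: {a - 3/19*b**2 + 129/38*b - 60/19, b**3 - 61/3*b**2 + 395/12*b + 15/2}.

Since the basis is lex-ordered, b**3 - 61/3*b**2 + 395/12*b + 15/2 is univariate in b. Its roots are {2, 55/6 - sqrt(790)/3, 55/6 + sqrt(790)/3}. Back-substituting each root into the other basis elements fixes the other coordinates.
  b = 2: the earlier basis element becomes a + 3 = 0, giving a = -3 — point (-3, 2).
  b = 55/6 - sqrt(790)/3: the earlier basis element becomes a - sqrt(790)/6 + 5/6 = 0, giving a = -5/6 + sqrt(790)/6 — point (-5/6 + sqrt(790)/6, 55/6 - sqrt(790)/3).
  b = 55/6 + sqrt(790)/3: the earlier basis element becomes a + 5/6 + sqrt(790)/6 = 0, giving a = -sqrt(790)/6 - 5/6 — point (-sqrt(790)/6 - 5/6, 55/6 + sqrt(790)/3).
Check: every point annihilates each of the original generators.

{(-3, 2), (-5/6 + sqrt(790)/6, 55/6 - sqrt(790)/3), (-sqrt(790)/6 - 5/6, 55/6 + sqrt(790)/3)}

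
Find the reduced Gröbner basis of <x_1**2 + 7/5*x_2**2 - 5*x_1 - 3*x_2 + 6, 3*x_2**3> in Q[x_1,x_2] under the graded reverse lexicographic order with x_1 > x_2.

Buchberger's algorithm terminates because the ascending chain of leading-term ideals stabilizes.

f_1 = x_1**2 + 7/5*x_2**2 - 5*x_1 - 3*x_2 + 6, LT = x_1**2.
f_2 = 3*x_2**3, LT = x_2**3.

The S-polynomials (S(f_1,f_2)) all reduce to 0 modulo the current basis, so we have a Gröbner basis.

G = {x_2**3, x_1**2 + 7/5*x_2**2 - 5*x_1 - 3*x_2 + 6}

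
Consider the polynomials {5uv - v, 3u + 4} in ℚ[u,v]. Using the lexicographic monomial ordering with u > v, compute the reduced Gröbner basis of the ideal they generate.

f_1 = 5uv - v, LT = uv.
f_2 = 3u + 4, LT = u.

S(f_1,f_2): lcm = uv. S = -23/15v.
  leading term v: no divisor's leading term divides it; move -23/15v to the remainder.
  remainder -23/15v ≠ 0; add g_3 = -23/15v to the basis.

S(f_1,g_3): lcm = uv. S = -⅕v.
  leading term v: subtract (3/23)·g_3 from -⅕v → 0
  remainder 0.

S(f_2,g_3): leading monomials are coprime, so the S-polynomial reduces to 0 (Buchberger's first criterion).
Every S-polynomial of the final basis reduces to 0, so we have a Gröbner basis.
Inter-reduce: drop elements whose leading term is divisible by another's, tail-reduce, and make monic.

G = {u + 4/3, v}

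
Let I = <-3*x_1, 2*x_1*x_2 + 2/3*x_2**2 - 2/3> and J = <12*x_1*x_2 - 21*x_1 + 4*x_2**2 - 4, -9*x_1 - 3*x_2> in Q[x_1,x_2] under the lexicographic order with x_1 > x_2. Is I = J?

For a fixed monomial order, each ideal has a unique reduced Gröbner basis; comparing bases decides equality.
Buchberger on the first generating set:
f_1 = -3*x_1, LT = x_1.
f_2 = 2*x_1*x_2 + 2/3*x_2**2 - 2/3, LT = x_1*x_2.

S(f_1,f_2): lcm = x_1*x_2. S = -1/3*x_2**2 + 1/3.
  reduce S modulo (f_1, f_2):
  remainder -1/3*x_2**2 + 1/3 ≠ 0; add g_3 = -1/3*x_2**2 + 1/3 to the basis.

The other S-polynomials (S(f_1,g_3), S(f_2,g_3)) all reduce to 0 modulo the current basis, so we have a Gröbner basis.
Inter-reduce: drop elements whose leading term is divisible by another's, tail-reduce, and make monic.
Reduced Gröbner basis: {x_1, x_2**2 - 1}.

Buchberger on the second generating set:
h_1 = 12*x_1*x_2 - 21*x_1 + 4*x_2**2 - 4, LT = x_1*x_2.
h_2 = -9*x_1 - 3*x_2, LT = x_1.

S(h_1,h_2): lcm = x_1*x_2. S = -7/4*x_1 - 1/3.
  reduce S modulo (h_1, h_2):
  remainder 7/12*x_2 - 1/3 ≠ 0; add k_3 = 7/12*x_2 - 1/3 to the basis.

The other S-polynomials (S(h_1,k_3), S(h_2,k_3)) all reduce to 0 modulo the current basis, so we have a Gröbner basis.
Inter-reduce: drop elements whose leading term is divisible by another's, tail-reduce, and make monic.
Reduced Gröbner basis: {x_1 + 4/21, x_2 - 4/7}.

These differ, so the ideals are not equal.
The same test decides containment: I ⊆ J iff every generator of I reduces to 0 modulo a Gröbner basis of J.

No, the ideals differ.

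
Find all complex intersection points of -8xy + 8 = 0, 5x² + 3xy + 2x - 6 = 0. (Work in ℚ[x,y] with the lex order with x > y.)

{(-1, -1), (3/5, 5/3)}

Compute a lex Gröbner basis by Buchberger's algorithm.
f_1 = -8xy + 8, LT = xy.
f_2 = 5x² + 3xy + 2x - 6, LT = x².

S(f_1,f_2): lcm = x²y. S = -⅗xy² - ⅖xy - x + 6/5y.
  reduce S modulo (f_1, f_2):
  remainder -x + ⅗y - ⅖ ≠ 0; add h_3 = -x + ⅗y - ⅖ to the basis.

S(f_1,h_3): lcm = xy. S = ⅗y² - ⅖y - 1.
  reduce S modulo (f_1, f_2, h_3):
  remainder ⅗y² - ⅖y - 1 ≠ 0; add h_4 = ⅗y² - ⅖y - 1 to the basis.

The other S-polynomials (S(f_2,h_3), S(f_1,h_4), S(f_2,h_4), S(h_3,h_4)) all reduce to 0 modulo the current basis, so we have a Gröbner basis.
Inter-reduce: drop elements whose leading term is divisible by another's, tail-reduce, and make monic.
Reduced Gröbner basis: {x - ⅗y + ⅖, y² - ⅔y - 5/3}.

A lex Gröbner basis eliminates variables successively. Here y² - ⅔y - 5/3 depends only on y, with roots {-1, 5/3}; lifting each root through the earlier basis elements recovers the full solutions.
  y = -1: the earlier basis element becomes x + 1 = 0, giving x = -1 — point (-1, -1).
  y = 5/3: the earlier basis element becomes x - ⅗ = 0, giving x = 3/5 — point (3/5, 5/3).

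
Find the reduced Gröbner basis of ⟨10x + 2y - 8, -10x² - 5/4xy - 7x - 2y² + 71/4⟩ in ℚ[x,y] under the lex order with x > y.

G = {x + ⅕y - ⅘, y² - 72/43y - 115/43}

f_1 = 10x + 2y - 8, LT = x.
f_2 = -10x² - 5/4xy - 7x - 2y² + 71/4, LT = x².

S(f_1,f_2): lcm = x². S = 3/40xy - 3/2x - ⅕y² + 71/40.
  leading term xy: subtract (3/400y)·f_1 from 3/40xy - 3/2x - ⅕y² + 71/40 → -3/2x - 43/200y² + 3/50y + 71/40
  leading term x: subtract (-3/20)·f_1 from -3/2x - 43/200y² + 3/50y + 71/40 → -43/200y² + 9/25y + 23/40
  leading term y²: no divisor's leading term divides it; move -43/200y² to the remainder.
  leading term y: no divisor's leading term divides it; move 9/25y to the remainder.
  leading term 1: no divisor's leading term divides it; move 23/40 to the remainder.
  remainder -43/200y² + 9/25y + 23/40 ≠ 0; add g_3 = -43/200y² + 9/25y + 23/40 to the basis.

S(f_1,g_3): leading monomials are coprime, so the S-polynomial reduces to 0 (Buchberger's first criterion).
S(f_2,g_3): leading monomials are coprime, so the S-polynomial reduces to 0 (Buchberger's first criterion).
Every S-polynomial of the final basis reduces to 0, so we have a Gröbner basis.
Inter-reduce: drop elements whose leading term is divisible by another's, tail-reduce, and make monic.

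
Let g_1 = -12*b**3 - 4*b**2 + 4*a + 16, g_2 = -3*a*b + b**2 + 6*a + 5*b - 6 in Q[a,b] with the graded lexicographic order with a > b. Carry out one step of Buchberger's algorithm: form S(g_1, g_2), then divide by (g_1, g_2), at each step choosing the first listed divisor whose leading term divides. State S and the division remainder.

S(g_1, g_2) = 1/3*b**4 + 7/3*a*b**2 + 5/3*b**3 - 1/3*a**2 - 2*b**2 - 4/3*a; remainder on division = -1/3*a**2 + 73/27*b**2 + 9*a + 101/27*b - 58/9.

lcm(LM(g_1), LM(g_2)) = a*b**3.
S = (lcm/LT(g_1))·g_1 − (lcm/LT(g_2))·g_2 = 1/3*b**4 + 7/3*a*b**2 + 5/3*b**3 - 1/3*a**2 - 2*b**2 - 4/3*a.
Reduce S modulo (g_1, g_2) in that order:
  leading term b**4: subtract (-1/36*b)·g_1 from 1/3*b**4 + 7/3*a*b**2 + 5/3*b**3 - 1/3*a**2 - 2*b**2 - 4/3*a → 7/3*a*b**2 + 14/9*b**3 - 1/3*a**2 + 1/9*a*b - 2*b**2 - 4/3*a + 4/9*b
  leading term a*b**2: subtract (-7/9*b)·g_2 from 7/3*a*b**2 + 14/9*b**3 - 1/3*a**2 + 1/9*a*b - 2*b**2 - 4/3*a + 4/9*b → 7/3*b**3 - 1/3*a**2 + 43/9*a*b + 17/9*b**2 - 4/3*a - 38/9*b
  leading term b**3: subtract (-7/36)·g_1 from 7/3*b**3 - 1/3*a**2 + 43/9*a*b + 17/9*b**2 - 4/3*a - 38/9*b → -1/3*a**2 + 43/9*a*b + 10/9*b**2 - 5/9*a - 38/9*b + 28/9
  leading term a**2: no divisor's leading term divides it; move -1/3*a**2 to the remainder.
  leading term a*b: subtract (-43/27)·g_2 from 43/9*a*b + 10/9*b**2 - 5/9*a - 38/9*b + 28/9 → 73/27*b**2 + 9*a + 101/27*b - 58/9
  leading term b**2: no divisor's leading term divides it; move 73/27*b**2 to the remainder.
  leading term a: no divisor's leading term divides it; move 9*a to the remainder.
  leading term b: no divisor's leading term divides it; move 101/27*b to the remainder.
  leading term 1: no divisor's leading term divides it; move -58/9 to the remainder.
The remainder -1/3*a**2 + 73/27*b**2 + 9*a + 101/27*b - 58/9 is nonzero, so it would be added as the next basis element.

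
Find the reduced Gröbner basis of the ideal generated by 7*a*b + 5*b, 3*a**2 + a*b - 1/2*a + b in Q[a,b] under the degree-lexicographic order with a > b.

G = {a**2 - 1/6*a + 2/21*b, a*b + 5/7*b, b**2 + 185/28*b}

f_1 = 7*a*b + 5*b, LT = a*b.
f_2 = 3*a**2 + a*b - 1/2*a + b, LT = a**2.

S(f_1,f_2): lcm = a**2*b. S = -1/3*a*b**2 + 37/42*a*b - 1/3*b**2.
  leading term a*b**2: subtract (-1/21*b)·f_1 from -1/3*a*b**2 + 37/42*a*b - 1/3*b**2 → 37/42*a*b - 2/21*b**2
  leading term a*b: subtract (37/294)·f_1 from 37/42*a*b - 2/21*b**2 → -2/21*b**2 - 185/294*b
  leading term b**2: no divisor's leading term divides it; move -2/21*b**2 to the remainder.
  leading term b: no divisor's leading term divides it; move -185/294*b to the remainder.
  remainder -2/21*b**2 - 185/294*b ≠ 0; add g_3 = -2/21*b**2 - 185/294*b to the basis.

The other S-polynomials (S(f_1,g_3), S(f_2,g_3)) all reduce to 0 modulo the current basis, so we have a Gröbner basis.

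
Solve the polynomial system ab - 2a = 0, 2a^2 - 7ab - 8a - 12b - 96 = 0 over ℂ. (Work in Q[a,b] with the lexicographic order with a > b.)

Compute a lex Gröbner basis by Buchberger's algorithm.
f_1 = ab - 2a, LT = ab.
f_2 = 2a^2 - 7ab - 8a - 12b - 96, LT = a^2.

S(f_1,f_2): lcm = a^2b. S = -2a^2 + 7/2ab^2 + 4ab + 6b^2 + 48b.
  leading term a^2: subtract (-1)·f_2 from -2a^2 + 7/2ab^2 + 4ab + 6b^2 + 48b → 7/2ab^2 - 3ab - 8a + 6b^2 + 36b - 96
  leading term ab^2: subtract (7/2b)·f_1 from 7/2ab^2 - 3ab - 8a + 6b^2 + 36b - 96 → 4ab - 8a + 6b^2 + 36b - 96
  leading term ab: subtract (4)·f_1 from 4ab - 8a + 6b^2 + 36b - 96 → 6b^2 + 36b - 96
  leading term b^2: no divisor's leading term divides it; move 6b^2 to the remainder.
  leading term b: no divisor's leading term divides it; move 36b to the remainder.
  leading term 1: no divisor's leading term divides it; move -96 to the remainder.
  remainder 6b^2 + 36b - 96 ≠ 0; add h_3 = 6b^2 + 36b - 96 to the basis.

S(f_1,h_3): lcm = ab^2. S = -8ab + 16a.
  leading term ab: subtract (-8)·f_1 from -8ab + 16a → 0
  remainder 0.

S(f_2,h_3): leading monomials are coprime, so the S-polynomial reduces to 0 (Buchberger's first criterion).
Every S-polynomial of the final basis reduces to 0, so we have a Gröbner basis.
Inter-reduce: drop elements whose leading term is divisible by another's, tail-reduce, and make monic.
Reduced Gröbner basis: {a^2 - 11a - 6b - 48, ab - 2a, b^2 + 6b - 16}.

From the last basis element, b^2 + 6b - 16 = 0, so b takes values in {-8, 2}. Each choice, substituted upward through the basis, yields the corresponding point(s) of the solution set.
  b = -8: the earlier basis elements become a^2 - 11a = 0; -10a = 0, giving a = 0 — point (0, -8).
  b = 2: the earlier basis element becomes a^2 - 11a - 60 = 0, giving a = -4, 15 — points (-4, 2), (15, 2).

{(0, -8), (-4, 2), (15, 2)}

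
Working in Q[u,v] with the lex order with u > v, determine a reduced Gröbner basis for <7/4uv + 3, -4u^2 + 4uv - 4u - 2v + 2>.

Buchberger's algorithm terminates because the ascending chain of leading-term ideals stabilizes.

f_1 = 7/4uv + 3, LT = uv.
f_2 = -4u^2 + 4uv - 4u - 2v + 2, LT = u^2.

S(f_1,f_2): lcm = u^2v. S = uv^2 - uv + 12/7u - 1/2v^2 + 1/2v.
  leading term uv^2: subtract (4/7v)·f_1 from uv^2 - uv + 12/7u - 1/2v^2 + 1/2v → -uv + 12/7u - 1/2v^2 - 17/14v
  leading term uv: subtract (-4/7)·f_1 from -uv + 12/7u - 1/2v^2 - 17/14v → 12/7u - 1/2v^2 - 17/14v + 12/7
  leading term u: no divisor's leading term divides it; move 12/7u to the remainder.
  leading term v^2: no divisor's leading term divides it; move -1/2v^2 to the remainder.
  leading term v: no divisor's leading term divides it; move -17/14v to the remainder.
  leading term 1: no divisor's leading term divides it; move 12/7 to the remainder.
  remainder 12/7u - 1/2v^2 - 17/14v + 12/7 ≠ 0; add g_3 = 12/7u - 1/2v^2 - 17/14v + 12/7 to the basis.

S(f_1,g_3): lcm = uv. S = 7/24v^3 + 17/24v^2 - v + 12/7.
  leading term v^3: no divisor's leading term divides it; move 7/24v^3 to the remainder.
  leading term v^2: no divisor's leading term divides it; move 17/24v^2 to the remainder.
  leading term v: no divisor's leading term divides it; move -v to the remainder.
  leading term 1: no divisor's leading term divides it; move 12/7 to the remainder.
  remainder 7/24v^3 + 17/24v^2 - v + 12/7 ≠ 0; add g_4 = 7/24v^3 + 17/24v^2 - v + 12/7 to the basis.

The other S-polynomials (S(f_2,g_3), S(f_1,g_4), S(f_2,g_4), S(g_3,g_4)) all reduce to 0 modulo the current basis, so we have a Gröbner basis.
Inter-reduce: drop elements whose leading term is divisible by another's, tail-reduce, and make monic.

G = {u - 7/24v^2 - 17/24v + 1, v^3 + 17/7v^2 - 24/7v + 288/49}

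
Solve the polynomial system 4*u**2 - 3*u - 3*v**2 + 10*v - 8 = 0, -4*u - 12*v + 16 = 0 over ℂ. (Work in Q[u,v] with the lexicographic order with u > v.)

Compute a lex Gröbner basis by Buchberger's algorithm.
f_1 = 4*u**2 - 3*u - 3*v**2 + 10*v - 8, LT = u**2.
f_2 = -4*u - 12*v + 16, LT = u.

S(f_1,f_2): lcm = u**2. S = -3*u*v + 13/4*u - 3/4*v**2 + 5/2*v - 2.
  reduce S modulo (f_1, f_2):
  remainder 33/4*v**2 - 77/4*v + 11 ≠ 0; add h_3 = 33/4*v**2 - 77/4*v + 11 to the basis.

The other S-polynomials (S(f_1,h_3), S(f_2,h_3)) all reduce to 0 modulo the current basis, so we have a Gröbner basis.
Inter-reduce: drop elements whose leading term is divisible by another's, tail-reduce, and make monic.
Reduced Gröbner basis: {u + 3*v - 4, v**2 - 7/3*v + 4/3}.

From the last basis element, v**2 - 7/3*v + 4/3 = 0, so v takes values in {1, 4/3}. Each choice, substituted upward through the basis, yields the corresponding point(s) of the solution set.
  v = 1: the earlier basis element becomes u - 1 = 0, giving u = 1 — point (1, 1).
  v = 4/3: the earlier basis element becomes u = 0, giving u = 0 — point (0, 4/3).

{(1, 1), (0, 4/3)}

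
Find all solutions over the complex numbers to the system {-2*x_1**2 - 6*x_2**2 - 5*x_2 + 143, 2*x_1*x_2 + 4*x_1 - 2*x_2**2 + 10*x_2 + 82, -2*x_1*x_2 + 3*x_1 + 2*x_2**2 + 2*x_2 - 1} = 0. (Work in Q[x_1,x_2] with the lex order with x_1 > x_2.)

{(-3, -5)}

Compute a lex Gröbner basis by Buchberger's algorithm.
f_1 = -2*x_1**2 - 6*x_2**2 - 5*x_2 + 143, LT = x_1**2.
f_2 = 2*x_1*x_2 + 4*x_1 - 2*x_2**2 + 10*x_2 + 82, LT = x_1*x_2.
f_3 = -2*x_1*x_2 + 3*x_1 + 2*x_2**2 + 2*x_2 - 1, LT = x_1*x_2.

S(f_1,f_2): lcm = x_1**2*x_2. S = -2*x_1**2 + x_1*x_2**2 - 5*x_1*x_2 - 41*x_1 + 3*x_2**3 + 5/2*x_2**2 - 143/2*x_2.
  leading term x_1**2: subtract (1)·f_1 from -2*x_1**2 + x_1*x_2**2 - 5*x_1*x_2 - 41*x_1 + 3*x_2**3 + 5/2*x_2**2 - 143/2*x_2 → x_1*x_2**2 - 5*x_1*x_2 - 41*x_1 + 3*x_2**3 + 17/2*x_2**2 - 133/2*x_2 - 143
  leading term x_1*x_2**2: subtract (1/2*x_2)·f_2 from x_1*x_2**2 - 5*x_1*x_2 - 41*x_1 + 3*x_2**3 + 17/2*x_2**2 - 133/2*x_2 - 143 → -7*x_1*x_2 - 41*x_1 + 4*x_2**3 + 7/2*x_2**2 - 215/2*x_2 - 143
  leading term x_1*x_2: subtract (-7/2)·f_2 from -7*x_1*x_2 - 41*x_1 + 4*x_2**3 + 7/2*x_2**2 - 215/2*x_2 - 143 → -27*x_1 + 4*x_2**3 - 7/2*x_2**2 - 145/2*x_2 + 144
  leading term x_1: no divisor's leading term divides it; move -27*x_1 to the remainder.
  leading term x_2**3: no divisor's leading term divides it; move 4*x_2**3 to the remainder.
  leading term x_2**2: no divisor's leading term divides it; move -7/2*x_2**2 to the remainder.
  leading term x_2: no divisor's leading term divides it; move -145/2*x_2 to the remainder.
  leading term 1: no divisor's leading term divides it; move 144 to the remainder.
  remainder -27*x_1 + 4*x_2**3 - 7/2*x_2**2 - 145/2*x_2 + 144 ≠ 0; add h_4 = -27*x_1 + 4*x_2**3 - 7/2*x_2**2 - 145/2*x_2 + 144 to the basis.

S(f_1,f_3): lcm = x_1**2*x_2. S = 3/2*x_1**2 + x_1*x_2**2 + x_1*x_2 - 1/2*x_1 + 3*x_2**3 + 5/2*x_2**2 - 143/2*x_2.
  leading term x_1**2: subtract (-3/4)·f_1 from 3/2*x_1**2 + x_1*x_2**2 + x_1*x_2 - 1/2*x_1 + 3*x_2**3 + 5/2*x_2**2 - 143/2*x_2 → x_1*x_2**2 + x_1*x_2 - 1/2*x_1 + 3*x_2**3 - 2*x_2**2 - 301/4*x_2 + 429/4
  leading term x_1*x_2**2: subtract (1/2*x_2)·f_2 from x_1*x_2**2 + x_1*x_2 - 1/2*x_1 + 3*x_2**3 - 2*x_2**2 - 301/4*x_2 + 429/4 → -x_1*x_2 - 1/2*x_1 + 4*x_2**3 - 7*x_2**2 - 465/4*x_2 + 429/4
  leading term x_1*x_2: subtract (-1/2)·f_2 from -x_1*x_2 - 1/2*x_1 + 4*x_2**3 - 7*x_2**2 - 465/4*x_2 + 429/4 → 3/2*x_1 + 4*x_2**3 - 8*x_2**2 - 445/4*x_2 + 593/4
  leading term x_1: subtract (-1/18)·h_4 from 3/2*x_1 + 4*x_2**3 - 8*x_2**2 - 445/4*x_2 + 593/4 → 38/9*x_2**3 - 295/36*x_2**2 - 2075/18*x_2 + 625/4
  leading term x_2**3: no divisor's leading term divides it; move 38/9*x_2**3 to the remainder.
  leading term x_2**2: no divisor's leading term divides it; move -295/36*x_2**2 to the remainder.
  leading term x_2: no divisor's leading term divides it; move -2075/18*x_2 to the remainder.
  leading term 1: no divisor's leading term divides it; move 625/4 to the remainder.
  remainder 38/9*x_2**3 - 295/36*x_2**2 - 2075/18*x_2 + 625/4 ≠ 0; add h_5 = 38/9*x_2**3 - 295/36*x_2**2 - 2075/18*x_2 + 625/4 to the basis.

S(f_2,f_3): lcm = x_1*x_2. S = 7/2*x_1 + 6*x_2 + 81/2.
  leading term x_1: subtract (-7/54)·h_4 from 7/2*x_1 + 6*x_2 + 81/2 → 14/27*x_2**3 - 49/108*x_2**2 - 367/108*x_2 + 355/6
  leading term x_2**3: subtract (7/57)·h_5 from 14/27*x_2**3 - 49/108*x_2**2 - 367/108*x_2 + 355/6 → 21/38*x_2**2 + 2453/228*x_2 + 9115/228
  leading term x_2**2: no divisor's leading term divides it; move 21/38*x_2**2 to the remainder.
  leading term x_2: no divisor's leading term divides it; move 2453/228*x_2 to the remainder.
  leading term 1: no divisor's leading term divides it; move 9115/228 to the remainder.
  remainder 21/38*x_2**2 + 2453/228*x_2 + 9115/228 ≠ 0; add h_6 = 21/38*x_2**2 + 2453/228*x_2 + 9115/228 to the basis.

S(f_1,h_4): lcm = x_1**2. S = 4/27*x_1*x_2**3 - 7/54*x_1*x_2**2 - 145/54*x_1*x_2 + 16/3*x_1 + 3*x_2**2 + 5/2*x_2 - 143/2.
  leading term x_1*x_2**3: subtract (2/27*x_2**2)·f_2 from 4/27*x_1*x_2**3 - 7/54*x_1*x_2**2 - 145/54*x_1*x_2 + 16/3*x_1 + 3*x_2**2 + 5/2*x_2 - 143/2 → -23/54*x_1*x_2**2 - 145/54*x_1*x_2 + 16/3*x_1 + 4/27*x_2**4 - 20/27*x_2**3 - 83/27*x_2**2 + 5/2*x_2 - 143/2
  leading term x_1*x_2**2: subtract (-23/108*x_2)·f_2 from -23/54*x_1*x_2**2 - 145/54*x_1*x_2 + 16/3*x_1 + 4/27*x_2**4 - 20/27*x_2**3 - 83/27*x_2**2 + 5/2*x_2 - 143/2 → -11/6*x_1*x_2 + 16/3*x_1 + 4/27*x_2**4 - 7/6*x_2**3 - 17/18*x_2**2 + 539/27*x_2 - 143/2
  leading term x_1*x_2: subtract (-11/12)·f_2 from -11/6*x_1*x_2 + 16/3*x_1 + 4/27*x_2**4 - 7/6*x_2**3 - 17/18*x_2**2 + 539/27*x_2 - 143/2 → 9*x_1 + 4/27*x_2**4 - 7/6*x_2**3 - 25/9*x_2**2 + 1573/54*x_2 + 11/3
  leading term x_1: subtract (-1/3)·h_4 from 9*x_1 + 4/27*x_2**4 - 7/6*x_2**3 - 25/9*x_2**2 + 1573/54*x_2 + 11/3 → 4/27*x_2**4 + 1/6*x_2**3 - 71/18*x_2**2 + 134/27*x_2 + 155/3
  leading term x_2**4: subtract (2/57*x_2)·h_5 from 4/27*x_2**4 + 1/6*x_2**3 - 71/18*x_2**2 + 134/27*x_2 + 155/3 → 233/513*x_2**3 + 103/1026*x_2**2 - 533/1026*x_2 + 155/3
  leading term x_2**3: subtract (233/2166)·h_5 from 233/513*x_2**3 + 103/1026*x_2**2 - 533/1026*x_2 + 155/3 → 8507/8664*x_2**2 + 51469/4332*x_2 + 302015/8664
  leading term x_2**2: subtract (8507/4788)·h_6 from 8507/8664*x_2**2 + 51469/4332*x_2 + 302015/8664 → -415657/57456*x_2 - 2078285/57456
  leading term x_2: no divisor's leading term divides it; move -415657/57456*x_2 to the remainder.
  leading term 1: no divisor's leading term divides it; move -2078285/57456 to the remainder.
  remainder -415657/57456*x_2 - 2078285/57456 ≠ 0; add h_7 = -415657/57456*x_2 - 2078285/57456 to the basis.

The other S-polynomials (S(f_2,h_4), S(f_3,h_4), S(f_1,h_5), S(f_2,h_5), S(f_3,h_5), S(h_4,h_5), S(f_1,h_6), S(f_2,h_6), S(f_3,h_6), S(h_4,h_6), S(h_5,h_6), S(f_1,h_7), S(f_2,h_7), S(f_3,h_7), S(h_4,h_7), S(h_5,h_7), S(h_6,h_7)) all reduce to 0 modulo the current basis, so we have a Gröbner basis.
Inter-reduce: drop elements whose leading term is divisible by another's, tail-reduce, and make monic.
Reduced Gröbner basis: {x_1 + 3, x_2 + 5}.

A lex Gröbner basis eliminates variables successively. Here x_2 + 5 depends only on x_2, with roots {-5}; lifting each root through the earlier basis elements recovers the full solutions.
  x_2 = -5: the earlier basis element becomes x_1 + 3 = 0, giving x_1 = -3 — point (-3, -5).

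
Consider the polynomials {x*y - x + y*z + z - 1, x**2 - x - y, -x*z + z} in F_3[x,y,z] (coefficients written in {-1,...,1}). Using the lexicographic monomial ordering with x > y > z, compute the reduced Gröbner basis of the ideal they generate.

G = {x - y**2 + y - 1, y**3 + y**2 - y + z + 1, y*z, z**2 + z}

f_1 = x*y - x + y*z + z - 1, LT = x*y.
f_2 = x**2 - x - y, LT = x**2.
f_3 = -x*z + z, LT = x*z.

S(f_1,f_2): lcm = x**2*y. S = -x**2 + x*y*z + x*y + x*z - x + y**2.
  leading term x**2: subtract (-1)·f_2 from -x**2 + x*y*z + x*y + x*z - x + y**2 → x*y*z + x*y + x*z + x + y**2 - y
  leading term x*y*z: subtract (z)·f_1 from x*y*z + x*y + x*z + x + y**2 - y → x*y - x*z + x + y**2 - y*z**2 - y - z**2 + z
  leading term x*y: subtract (1)·f_1 from x*y - x*z + x + y**2 - y*z**2 - y - z**2 + z → -x*z - x + y**2 - y*z**2 - y*z - y - z**2 + 1
  leading term x*z: subtract (1)·f_3 from -x*z - x + y**2 - y*z**2 - y*z - y - z**2 + 1 → -x + y**2 - y*z**2 - y*z - y - z**2 - z + 1
  leading term x: no divisor's leading term divides it; move -x to the remainder.
  leading term y**2: no divisor's leading term divides it; move y**2 to the remainder.
  leading term y*z**2: no divisor's leading term divides it; move -y*z**2 to the remainder.
  leading term y*z: no divisor's leading term divides it; move -y*z to the remainder.
  leading term y: no divisor's leading term divides it; move -y to the remainder.
  leading term z**2: no divisor's leading term divides it; move -z**2 to the remainder.
  leading term z: no divisor's leading term divides it; move -z to the remainder.
  leading term 1: no divisor's leading term divides it; move 1 to the remainder.
  remainder -x + y**2 - y*z**2 - y*z - y - z**2 - z + 1 ≠ 0; add g_4 = -x + y**2 - y*z**2 - y*z - y - z**2 - z + 1 to the basis.

S(f_1,f_3): lcm = x*y*z. S = -x*z + y*z**2 + y*z + z**2 - z.
  leading term x*z: subtract (1)·f_3 from -x*z + y*z**2 + y*z + z**2 - z → y*z**2 + y*z + z**2 + z
  leading term y*z**2: no divisor's leading term divides it; move y*z**2 to the remainder.
  leading term y*z: no divisor's leading term divides it; move y*z to the remainder.
  leading term z**2: no divisor's leading term divides it; move z**2 to the remainder.
  leading term z: no divisor's leading term divides it; move z to the remainder.
  remainder y*z**2 + y*z + z**2 + z ≠ 0; add g_5 = y*z**2 + y*z + z**2 + z to the basis.

S(f_2,f_3): lcm = x**2*z. S = -y*z.
  leading term y*z: no divisor's leading term divides it; move -y*z to the remainder.
  remainder -y*z ≠ 0; add g_6 = -y*z to the basis.

S(f_1,g_4): lcm = x*y. S = -x + y**3 - y**2*z**2 - y**2*z - y**2 - y*z**2 + y + z - 1.
  leading term x: subtract (1)·g_4 from -x + y**3 - y**2*z**2 - y**2*z - y**2 - y*z**2 + y + z - 1 → y**3 - y**2*z**2 - y**2*z + y**2 + y*z - y + z**2 - z + 1
  leading term y**3: no divisor's leading term divides it; move y**3 to the remainder.
  leading term y**2*z**2: subtract (-y)·g_5 from -y**2*z**2 - y**2*z + y**2 + y*z - y + z**2 - z + 1 → y**2 + y*z**2 - y*z - y + z**2 - z + 1
  leading term y**2: no divisor's leading term divides it; move y**2 to the remainder.
  leading term y*z**2: subtract (1)·g_5 from y*z**2 - y*z - y + z**2 - z + 1 → y*z - y + z + 1
  leading term y*z: subtract (-1)·g_6 from y*z - y + z + 1 → -y + z + 1
  leading term y: no divisor's leading term divides it; move -y to the remainder.
  leading term z: no divisor's leading term divides it; move z to the remainder.
  leading term 1: no divisor's leading term divides it; move 1 to the remainder.
  remainder y**3 + y**2 - y + z + 1 ≠ 0; add g_7 = y**3 + y**2 - y + z + 1 to the basis.

S(g_5,g_6): lcm = y*z**2. S = y*z + z**2 + z.
  leading term y*z: subtract (-1)·g_6 from y*z + z**2 + z → z**2 + z
  leading term z**2: no divisor's leading term divides it; move z**2 to the remainder.
  leading term z: no divisor's leading term divides it; move z to the remainder.
  remainder z**2 + z ≠ 0; add g_8 = z**2 + z to the basis.

The other S-polynomials (S(f_2,g_4), S(f_3,g_4), S(f_1,g_5), S(f_2,g_5), S(f_3,g_5), S(g_4,g_5), S(f_1,g_6), S(f_2,g_6), S(f_3,g_6), S(g_4,g_6), S(f_1,g_7), S(f_2,g_7), S(f_3,g_7), S(g_4,g_7), S(g_5,g_7), S(g_6,g_7), S(f_1,g_8), S(f_2,g_8), S(f_3,g_8), S(g_4,g_8), S(g_5,g_8), S(g_6,g_8), S(g_7,g_8)) all reduce to 0 modulo the current basis, so we have a Gröbner basis.
Inter-reduce: drop elements whose leading term is divisible by another's, tail-reduce, and make monic.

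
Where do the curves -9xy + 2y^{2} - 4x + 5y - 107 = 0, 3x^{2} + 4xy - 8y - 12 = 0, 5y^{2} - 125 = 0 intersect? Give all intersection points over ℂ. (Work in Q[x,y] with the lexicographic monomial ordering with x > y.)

Compute a lex Gröbner basis by Buchberger's algorithm.
f_1 = -9xy - 4x + 2y^{2} + 5y - 107, LT = xy.
f_2 = 3x^{2} + 4xy - 8y - 12, LT = x^{2}.
f_3 = 5y^{2} - 125, LT = y^{2}.

S(f_1,f_2): lcm = x^{2}y. S = \tfrac{4}{9}x^{2} - \tfrac{14}{9}xy^{2} - \tfrac{5}{9}xy + \tfrac{107}{9}x + \tfrac{8}{3}y^{2} + 4y.
  leading term x^{2}: subtract (\tfrac{4}{27})·f_2 from \tfrac{4}{9}x^{2} - \tfrac{14}{9}xy^{2} - \tfrac{5}{9}xy + \tfrac{107}{9}x + \tfrac{8}{3}y^{2} + 4y → -\tfrac{14}{9}xy^{2} - \tfrac{31}{27}xy + \tfrac{107}{9}x + \tfrac{8}{3}y^{2} + \tfrac{140}{27}y + \tfrac{16}{9}
  leading term xy^{2}: subtract (\tfrac{14}{81}y)·f_1 from -\tfrac{14}{9}xy^{2} - \tfrac{31}{27}xy + \tfrac{107}{9}x + \tfrac{8}{3}y^{2} + \tfrac{140}{27}y + \tfrac{16}{9} → -\tfrac{37}{81}xy + \tfrac{107}{9}x - \tfrac{28}{81}y^{3} + \tfrac{146}{81}y^{2} + \tfrac{1918}{81}y + \tfrac{16}{9}
  leading term xy: subtract (\tfrac{37}{729})·f_1 from -\tfrac{37}{81}xy + \tfrac{107}{9}x - \tfrac{28}{81}y^{3} + \tfrac{146}{81}y^{2} + \tfrac{1918}{81}y + \tfrac{16}{9} → \tfrac{8815}{729}x - \tfrac{28}{81}y^{3} + \tfrac{1240}{729}y^{2} + \tfrac{17077}{729}y + \tfrac{5255}{729}
  leading term x: no divisor's leading term divides it; move \tfrac{8815}{729}x to the remainder.
  leading term y^{3}: subtract (-\tfrac{28}{405}y)·f_3 from -\tfrac{28}{81}y^{3} + \tfrac{1240}{729}y^{2} + \tfrac{17077}{729}y + \tfrac{5255}{729} → \tfrac{1240}{729}y^{2} + \tfrac{10777}{729}y + \tfrac{5255}{729}
  leading term y^{2}: subtract (\tfrac{248}{729})·f_3 from \tfrac{1240}{729}y^{2} + \tfrac{10777}{729}y + \tfrac{5255}{729} → \tfrac{10777}{729}y + \tfrac{12085}{243}
  leading term y: no divisor's leading term divides it; move \tfrac{10777}{729}y to the remainder.
  leading term 1: no divisor's leading term divides it; move \tfrac{12085}{243} to the remainder.
  remainder \tfrac{8815}{729}x + \tfrac{10777}{729}y + \tfrac{12085}{243} ≠ 0; add h_4 = \tfrac{8815}{729}x + \tfrac{10777}{729}y + \tfrac{12085}{243} to the basis.

S(f_1,f_3): lcm = xy^{2}. S = \tfrac{4}{9}xy + 25x - \tfrac{2}{9}y^{3} - \tfrac{5}{9}y^{2} + \tfrac{107}{9}y.
  leading term xy: subtract (-\tfrac{4}{81})·f_1 from \tfrac{4}{9}xy + 25x - \tfrac{2}{9}y^{3} - \tfrac{5}{9}y^{2} + \tfrac{107}{9}y → \tfrac{2009}{81}x - \tfrac{2}{9}y^{3} - \tfrac{37}{81}y^{2} + \tfrac{983}{81}y - \tfrac{428}{81}
  leading term x: subtract (\tfrac{441}{215})·h_4 from \tfrac{2009}{81}x - \tfrac{2}{9}y^{3} - \tfrac{37}{81}y^{2} + \tfrac{983}{81}y - \tfrac{428}{81} → -\tfrac{2}{9}y^{3} - \tfrac{37}{81}y^{2} - \tfrac{35192}{1935}y - \tfrac{373703}{3483}
  leading term y^{3}: subtract (-\tfrac{2}{45}y)·f_3 from -\tfrac{2}{9}y^{3} - \tfrac{37}{81}y^{2} - \tfrac{35192}{1935}y - \tfrac{373703}{3483} → -\tfrac{37}{81}y^{2} - \tfrac{15314}{645}y - \tfrac{373703}{3483}
  leading term y^{2}: subtract (-\tfrac{37}{405})·f_3 from -\tfrac{37}{81}y^{2} - \tfrac{15314}{645}y - \tfrac{373703}{3483} → -\tfrac{15314}{645}y - \tfrac{15314}{129}
  leading term y: no divisor's leading term divides it; move -\tfrac{15314}{645}y to the remainder.
  leading term 1: no divisor's leading term divides it; move -\tfrac{15314}{129} to the remainder.
  remainder -\tfrac{15314}{645}y - \tfrac{15314}{129} ≠ 0; add h_5 = -\tfrac{15314}{645}y - \tfrac{15314}{129} to the basis.

The other S-polynomials (S(f_2,f_3), S(f_1,h_4), S(f_2,h_4), S(f_3,h_4), S(f_1,h_5), S(f_2,h_5), S(f_3,h_5), S(h_4,h_5)) all reduce to 0 modulo the current basis, so we have a Gröbner basis.
Inter-reduce: drop elements whose leading term is divisible by another's, tail-reduce, and make monic.
Reduced Gröbner basis: {x - 2, y + 5}.

Elimination: the polynomial y + 5 lies in the elimination ideal for y, so y ∈ {-5}. For each such y, the remaining basis elements (now univariate) give the rest of the solution.
  y = -5: the earlier basis element becomes x - 2 = 0, giving x = 2 — point (2, -5).
Each listed point satisfies every original equation (direct substitution).
This is the nonlinear analogue of row-reducing a linear system.

{(2, -5)}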